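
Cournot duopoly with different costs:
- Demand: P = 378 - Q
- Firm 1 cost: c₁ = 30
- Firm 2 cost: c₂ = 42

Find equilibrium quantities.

q₁* = 120.0, q₂* = 108.0

Work:
Reaction: q₁ = (378 - 30 - q₂)/2
Reaction: q₂ = (378 - 42 - q₁)/2
Solve simultaneously:
q₁* = (378 - 2×30 + 42)/3 = 120.0
q₂* = (378 - 2×42 + 30)/3 = 108.0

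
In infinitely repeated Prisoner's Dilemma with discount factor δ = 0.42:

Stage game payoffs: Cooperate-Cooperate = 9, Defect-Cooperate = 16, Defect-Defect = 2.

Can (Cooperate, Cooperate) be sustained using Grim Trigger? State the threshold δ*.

δ* = 0.5; since δ = 0.42 < 0.5, cooperation cannot be sustained

Work:
For Grim Trigger:
Cooperate forever: 9/(1-δ)
Defect then punished: 16 + 2·δ/(1-δ)
Need: 9/(1-δ) ≥ 16 + 2·δ/(1-δ)
Solving: δ ≥ (T-R)/(T-P) = (16-9)/(16-2) = 0.5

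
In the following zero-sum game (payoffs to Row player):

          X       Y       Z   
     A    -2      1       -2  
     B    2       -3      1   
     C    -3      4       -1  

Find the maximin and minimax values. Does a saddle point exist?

Maximin = -2, Minimax = 1, Saddle: False

Work:
Row minimums: [-2, -3, -3] → maximin = -2
Column maximums: [2, 4, 1] → minimax = 1
No saddle point (maximin ≠ minimax). Mixed strategy needed.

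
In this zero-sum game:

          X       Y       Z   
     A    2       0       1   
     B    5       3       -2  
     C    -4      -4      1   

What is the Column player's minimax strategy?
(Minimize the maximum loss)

Column should play Z, value = 1

Work:
Column player minimizes Row's maximum payoff:
Column X: max payoff to Row = 5
Column Y: max payoff to Row = 3
Column Z: max payoff to Row = 1
Minimum is 1, achieved by column Z.
Minimax strategy: Z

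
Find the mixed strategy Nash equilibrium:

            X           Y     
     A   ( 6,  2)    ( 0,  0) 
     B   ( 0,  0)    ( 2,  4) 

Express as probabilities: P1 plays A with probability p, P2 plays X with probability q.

p = 0.6667, q = 0.25

Work:
Find probabilities that make opponent indifferent:
P2 chooses q to make P1 indifferent between A and B
P1 chooses p to make P2 indifferent between X and Y
Mixed NE: P1 plays (A: 0.6667, B: 0.3333), P2 plays (X: 0.25, Y: 0.75)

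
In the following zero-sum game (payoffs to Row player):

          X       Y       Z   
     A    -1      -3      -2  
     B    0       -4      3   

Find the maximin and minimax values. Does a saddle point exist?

Maximin = -3, Minimax = -3, Saddle: True

Work:
Row minimums: [-3, -4] → maximin = -3
Column maximums: [0, -3, 3] → minimax = -3
Saddle point exists! Game value = -3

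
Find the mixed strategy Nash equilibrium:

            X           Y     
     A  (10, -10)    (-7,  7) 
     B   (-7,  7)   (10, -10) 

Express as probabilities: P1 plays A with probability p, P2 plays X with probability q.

p = 0.5, q = 0.5

Work:
Find probabilities that make opponent indifferent:
P2 chooses q to make P1 indifferent between A and B
P1 chooses p to make P2 indifferent between X and Y
Mixed NE: P1 plays (A: 0.5, B: 0.5), P2 plays (X: 0.5, Y: 0.5)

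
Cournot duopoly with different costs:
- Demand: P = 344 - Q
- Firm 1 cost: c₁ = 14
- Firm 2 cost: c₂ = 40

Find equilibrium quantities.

q₁* = 118.67, q₂* = 92.67

Work:
Reaction: q₁ = (344 - 14 - q₂)/2
Reaction: q₂ = (344 - 40 - q₁)/2
Solve simultaneously:
q₁* = (344 - 2×14 + 40)/3 = 118.67
q₂* = (344 - 2×40 + 14)/3 = 92.67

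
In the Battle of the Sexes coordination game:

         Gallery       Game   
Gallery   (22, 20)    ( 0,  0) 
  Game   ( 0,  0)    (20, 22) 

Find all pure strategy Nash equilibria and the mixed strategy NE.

Pure NE: (Gallery, Gallery) and (Game, Game); Mixed NE: p = 0.5238, q = 0.4762

Work:
Check pure NE:
(Gallery, Gallery): (22, 20) - no unilateral deviation beneficial
(Game, Game): (20, 22) - no unilateral deviation beneficial
Mixed NE: P1 plays Gallery with p = 0.5238, P2 plays Gallery with q = 0.4762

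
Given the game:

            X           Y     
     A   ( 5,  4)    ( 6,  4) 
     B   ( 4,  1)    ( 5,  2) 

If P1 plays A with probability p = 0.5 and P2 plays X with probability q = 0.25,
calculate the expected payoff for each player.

E[P1] = 5.25, E[P2] = 2.875

Work:
E[P1] = p·q·π₁(A,X) + p·(1-q)·π₁(A,Y) + (1-p)·q·π₁(B,X) + (1-p)·(1-q)·π₁(B,Y)
= 0.5·0.25·5 + 0.5·0.75·6 + 0.5·0.25·4 + 0.5·0.75·5
= 5.25

E[P2] = 2.875 (similar calculation)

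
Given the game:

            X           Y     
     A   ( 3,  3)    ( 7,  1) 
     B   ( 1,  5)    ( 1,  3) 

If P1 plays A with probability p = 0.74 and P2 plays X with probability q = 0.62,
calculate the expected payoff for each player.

E[P1] = 3.6048, E[P2] = 2.76

Work:
E[P1] = p·q·π₁(A,X) + p·(1-q)·π₁(A,Y) + (1-p)·q·π₁(B,X) + (1-p)·(1-q)·π₁(B,Y)
= 0.74·0.62·3 + 0.74·0.38·7 + 0.26·0.62·1 + 0.26·0.38·1
= 3.6048

E[P2] = 2.76 (similar calculation)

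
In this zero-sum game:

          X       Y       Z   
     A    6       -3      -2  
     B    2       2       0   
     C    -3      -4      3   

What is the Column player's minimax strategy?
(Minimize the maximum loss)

Column should play Y, value = 2

Work:
Column player minimizes Row's maximum payoff:
Column X: max payoff to Row = 6
Column Y: max payoff to Row = 2
Column Z: max payoff to Row = 3
Minimum is 2, achieved by column Y.
Minimax strategy: Y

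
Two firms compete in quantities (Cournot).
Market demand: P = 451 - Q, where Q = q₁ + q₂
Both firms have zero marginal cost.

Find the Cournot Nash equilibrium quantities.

q₁* = q₂* = 150.33; P* = 150.33

Work:
Profit: π_i = P·q_i = (a - q_i - q_j)·q_i
FOC: ∂π_i/∂q_i = a - 2q_i - q_j = 0
Reaction function: q_i = (451 - q_j)/2
Symmetry: q* = 451/3 = 150.33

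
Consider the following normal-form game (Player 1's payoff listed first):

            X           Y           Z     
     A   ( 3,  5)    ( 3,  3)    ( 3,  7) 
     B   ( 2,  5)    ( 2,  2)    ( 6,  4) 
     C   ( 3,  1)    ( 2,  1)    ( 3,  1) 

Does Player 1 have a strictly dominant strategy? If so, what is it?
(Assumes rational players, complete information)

No strictly dominant strategy exists for Player 1

Work:
A strategy strictly dominates another if it gives a strictly higher payoff against every opponent action. Compare each pair of P1's strategies column-by-column:
  A vs B: [3 vs 2, 3 vs 2, 3 vs 6] → A does not strictly dominate B (column Z: 3 ≤ 6)
  A vs C: [3 vs 3, 3 vs 2, 3 vs 3] → A does not strictly dominate C (column X: 3 ≤ 3)
  B vs A: [2 vs 3, 2 vs 3, 6 vs 3] → B does not strictly dominate A (column X: 2 ≤ 3)
  B vs C: [2 vs 3, 2 vs 2, 6 vs 3] → B does not strictly dominate C (column X: 2 ≤ 3)
  C vs A: [3 vs 3, 2 vs 3, 3 vs 3] → C does not strictly dominate A (column X: 3 ≤ 3)
  C vs B: [3 vs 2, 2 vs 2, 3 vs 6] → C does not strictly dominate B (column Y: 2 ≤ 2)
No single strategy strictly dominates all others → no strictly dominant strategy.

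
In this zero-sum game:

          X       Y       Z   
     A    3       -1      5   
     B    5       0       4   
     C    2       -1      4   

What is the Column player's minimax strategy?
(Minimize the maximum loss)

Column should play Y, value = 0

Work:
Column player minimizes Row's maximum payoff:
Column X: max payoff to Row = 5
Column Y: max payoff to Row = 0
Column Z: max payoff to Row = 5
Minimum is 0, achieved by column Y.
Minimax strategy: Y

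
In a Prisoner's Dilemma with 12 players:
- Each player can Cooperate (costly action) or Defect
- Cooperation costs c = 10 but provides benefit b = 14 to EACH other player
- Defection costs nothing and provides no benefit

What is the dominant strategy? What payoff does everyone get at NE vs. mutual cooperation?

Dominant: Defect; NE payoff = 0; Coop payoff = 144

Work:
Defect dominates (saves cost c = 10, benefit to others is external)
NE: All defect → everyone gets 0
If all cooperate: each receives (11)×14 - 10 = 144
Social dilemma: 144 > 0 but NE gives 0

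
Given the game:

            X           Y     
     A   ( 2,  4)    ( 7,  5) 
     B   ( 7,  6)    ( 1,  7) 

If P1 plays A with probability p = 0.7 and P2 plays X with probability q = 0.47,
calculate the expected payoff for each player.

E[P1] = 4.401, E[P2] = 5.13

Work:
E[P1] = p·q·π₁(A,X) + p·(1-q)·π₁(A,Y) + (1-p)·q·π₁(B,X) + (1-p)·(1-q)·π₁(B,Y)
= 0.7·0.47·2 + 0.7·0.53·7 + 0.3·0.47·7 + 0.3·0.53·1
= 4.401

E[P2] = 5.13 (similar calculation)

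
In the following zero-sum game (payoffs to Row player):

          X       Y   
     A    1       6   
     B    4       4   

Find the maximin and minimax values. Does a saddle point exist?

Maximin = 4, Minimax = 4, Saddle: True

Work:
Row minimums: [1, 4] → maximin = 4
Column maximums: [4, 6] → minimax = 4
Saddle point exists! Game value = 4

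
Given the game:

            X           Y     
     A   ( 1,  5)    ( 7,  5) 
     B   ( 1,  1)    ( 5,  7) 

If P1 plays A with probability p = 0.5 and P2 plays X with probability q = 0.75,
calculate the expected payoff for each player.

E[P1] = 2.25, E[P2] = 3.75

Work:
E[P1] = p·q·π₁(A,X) + p·(1-q)·π₁(A,Y) + (1-p)·q·π₁(B,X) + (1-p)·(1-q)·π₁(B,Y)
= 0.5·0.75·1 + 0.5·0.25·7 + 0.5·0.75·1 + 0.5·0.25·5
= 2.25

E[P2] = 3.75 (similar calculation)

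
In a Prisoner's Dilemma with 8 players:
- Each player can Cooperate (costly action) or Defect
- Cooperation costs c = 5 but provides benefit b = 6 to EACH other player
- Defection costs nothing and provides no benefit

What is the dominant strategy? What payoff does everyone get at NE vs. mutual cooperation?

Dominant: Defect; NE payoff = 0; Coop payoff = 37

Work:
Defect dominates (saves cost c = 5, benefit to others is external)
NE: All defect → everyone gets 0
If all cooperate: each receives (7)×6 - 5 = 37
Social dilemma: 37 > 0 but NE gives 0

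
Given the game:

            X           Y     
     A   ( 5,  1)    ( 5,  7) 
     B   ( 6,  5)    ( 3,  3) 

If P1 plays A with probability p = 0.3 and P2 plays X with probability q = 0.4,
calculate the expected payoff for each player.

E[P1] = 4.44, E[P2] = 4.04

Work:
E[P1] = p·q·π₁(A,X) + p·(1-q)·π₁(A,Y) + (1-p)·q·π₁(B,X) + (1-p)·(1-q)·π₁(B,Y)
= 0.3·0.4·5 + 0.3·0.6·5 + 0.7·0.4·6 + 0.7·0.6·3
= 4.44

E[P2] = 4.04 (similar calculation)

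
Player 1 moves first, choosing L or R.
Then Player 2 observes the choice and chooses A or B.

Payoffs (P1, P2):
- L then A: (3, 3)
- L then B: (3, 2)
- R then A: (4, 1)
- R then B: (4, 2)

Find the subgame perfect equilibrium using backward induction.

P1 plays R, P2 plays A after L and B after R; Payoff (4, 2)

Work:
Backward induction:
After L: P2 chooses A → P1 gets 3
After R: P2 chooses B → P1 gets 4
P1 chooses R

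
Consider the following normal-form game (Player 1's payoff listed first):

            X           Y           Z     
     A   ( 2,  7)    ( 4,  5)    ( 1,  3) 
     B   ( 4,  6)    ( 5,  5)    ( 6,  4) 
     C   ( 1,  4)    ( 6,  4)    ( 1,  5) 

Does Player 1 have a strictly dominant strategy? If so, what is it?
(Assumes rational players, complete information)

No strictly dominant strategy exists for Player 1

Work:
A strategy strictly dominates another if it gives a strictly higher payoff against every opponent action. Compare each pair of P1's strategies column-by-column:
  A vs B: [2 vs 4, 4 vs 5, 1 vs 6] → A does not strictly dominate B (column X: 2 ≤ 4)
  A vs C: [2 vs 1, 4 vs 6, 1 vs 1] → A does not strictly dominate C (column Y: 4 ≤ 6)
  B vs A: [4 vs 2, 5 vs 4, 6 vs 1] → B strictly dominates A
  B vs C: [4 vs 1, 5 vs 6, 6 vs 1] → B does not strictly dominate C (column Y: 5 ≤ 6)
  C vs A: [1 vs 2, 6 vs 4, 1 vs 1] → C does not strictly dominate A (column X: 1 ≤ 2)
  C vs B: [1 vs 4, 6 vs 5, 1 vs 6] → C does not strictly dominate B (column X: 1 ≤ 4)
No single strategy strictly dominates all others → no strictly dominant strategy.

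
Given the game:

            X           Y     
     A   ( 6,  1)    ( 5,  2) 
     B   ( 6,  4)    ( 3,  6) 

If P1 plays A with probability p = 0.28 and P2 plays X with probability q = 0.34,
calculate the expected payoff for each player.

E[P1] = 4.3896, E[P2] = 4.2952

Work:
E[P1] = p·q·π₁(A,X) + p·(1-q)·π₁(A,Y) + (1-p)·q·π₁(B,X) + (1-p)·(1-q)·π₁(B,Y)
= 0.28·0.34·6 + 0.28·0.66·5 + 0.72·0.34·6 + 0.72·0.66·3
= 4.3896

E[P2] = 4.2952 (similar calculation)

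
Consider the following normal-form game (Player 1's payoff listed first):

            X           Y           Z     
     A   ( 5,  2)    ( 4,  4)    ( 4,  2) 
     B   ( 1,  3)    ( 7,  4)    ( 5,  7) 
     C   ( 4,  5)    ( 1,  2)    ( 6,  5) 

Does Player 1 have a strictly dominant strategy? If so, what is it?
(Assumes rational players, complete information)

No strictly dominant strategy exists for Player 1

Work:
A strategy strictly dominates another if it gives a strictly higher payoff against every opponent action. Compare each pair of P1's strategies column-by-column:
  A vs B: [5 vs 1, 4 vs 7, 4 vs 5] → A does not strictly dominate B (column Y: 4 ≤ 7)
  A vs C: [5 vs 4, 4 vs 1, 4 vs 6] → A does not strictly dominate C (column Z: 4 ≤ 6)
  B vs A: [1 vs 5, 7 vs 4, 5 vs 4] → B does not strictly dominate A (column X: 1 ≤ 5)
  B vs C: [1 vs 4, 7 vs 1, 5 vs 6] → B does not strictly dominate C (column X: 1 ≤ 4)
  C vs A: [4 vs 5, 1 vs 4, 6 vs 4] → C does not strictly dominate A (column X: 4 ≤ 5)
  C vs B: [4 vs 1, 1 vs 7, 6 vs 5] → C does not strictly dominate B (column Y: 1 ≤ 7)
No single strategy strictly dominates all others → no strictly dominant strategy.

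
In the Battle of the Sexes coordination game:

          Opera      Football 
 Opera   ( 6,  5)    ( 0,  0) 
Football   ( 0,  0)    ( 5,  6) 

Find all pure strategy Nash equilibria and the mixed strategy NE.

Pure NE: (Opera, Opera) and (Football, Football); Mixed NE: p = 0.5455, q = 0.4545

Work:
Check pure NE:
(Opera, Opera): (6, 5) - no unilateral deviation beneficial
(Football, Football): (5, 6) - no unilateral deviation beneficial
Mixed NE: P1 plays Opera with p = 0.5455, P2 plays Opera with q = 0.4545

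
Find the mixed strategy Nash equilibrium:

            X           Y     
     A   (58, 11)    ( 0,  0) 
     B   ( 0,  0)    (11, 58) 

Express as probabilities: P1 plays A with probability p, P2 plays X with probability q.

p = 0.8406, q = 0.1594

Work:
Find probabilities that make opponent indifferent:
P2 chooses q to make P1 indifferent between A and B
P1 chooses p to make P2 indifferent between X and Y
Mixed NE: P1 plays (A: 0.8406, B: 0.1594), P2 plays (X: 0.1594, Y: 0.8406)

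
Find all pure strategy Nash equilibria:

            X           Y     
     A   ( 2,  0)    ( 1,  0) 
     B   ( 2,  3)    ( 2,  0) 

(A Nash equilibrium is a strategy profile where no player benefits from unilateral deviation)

Nash equilibrium: (A, X), (B, X)

Work:
Best responses:
  P1 vs X: payoffs [2, 2] → best response A/B (payoff 2)
  P1 vs Y: payoffs [1, 2] → best response B (payoff 2)
  P2 vs A: payoffs [0, 0] → best response X/Y (payoff 0)
  P2 vs B: payoffs [3, 0] → best response X (payoff 3)
Mutual best responses: (A,X), (B,X) → Nash equilibria.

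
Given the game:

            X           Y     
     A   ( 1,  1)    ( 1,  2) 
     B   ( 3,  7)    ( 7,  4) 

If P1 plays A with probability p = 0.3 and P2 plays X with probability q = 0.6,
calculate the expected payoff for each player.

E[P1] = 3.52, E[P2] = 4.48

Work:
E[P1] = p·q·π₁(A,X) + p·(1-q)·π₁(A,Y) + (1-p)·q·π₁(B,X) + (1-p)·(1-q)·π₁(B,Y)
= 0.3·0.6·1 + 0.3·0.4·1 + 0.7·0.6·3 + 0.7·0.4·7
= 3.52

E[P2] = 4.48 (similar calculation)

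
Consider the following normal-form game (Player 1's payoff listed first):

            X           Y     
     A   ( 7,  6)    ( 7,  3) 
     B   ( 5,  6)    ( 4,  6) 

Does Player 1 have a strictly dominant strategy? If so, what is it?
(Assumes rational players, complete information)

Yes, Player 1's strictly dominant strategy is A

Work:
A strategy strictly dominates another if it gives a strictly higher payoff against every opponent action. Compare each pair of P1's strategies column-by-column:
  A vs B: [7 vs 5, 7 vs 4] → A strictly dominates B
  B vs A: [5 vs 7, 4 vs 7] → B does not strictly dominate A (column X: 5 ≤ 7)
A strictly dominates every other strategy → strictly dominant.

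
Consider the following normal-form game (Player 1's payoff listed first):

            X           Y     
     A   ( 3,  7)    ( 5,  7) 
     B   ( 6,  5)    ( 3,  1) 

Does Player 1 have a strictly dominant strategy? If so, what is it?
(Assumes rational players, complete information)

No strictly dominant strategy exists for Player 1

Work:
A strategy strictly dominates another if it gives a strictly higher payoff against every opponent action. Compare each pair of P1's strategies column-by-column:
  A vs B: [3 vs 6, 5 vs 3] → A does not strictly dominate B (column X: 3 ≤ 6)
  B vs A: [6 vs 3, 3 vs 5] → B does not strictly dominate A (column Y: 3 ≤ 5)
No single strategy strictly dominates all others → no strictly dominant strategy.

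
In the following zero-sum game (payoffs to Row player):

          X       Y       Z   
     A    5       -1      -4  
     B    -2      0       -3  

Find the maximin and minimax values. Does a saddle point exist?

Maximin = -3, Minimax = -3, Saddle: True

Work:
Row minimums: [-4, -3] → maximin = -3
Column maximums: [5, 0, -3] → minimax = -3
Saddle point exists! Game value = -3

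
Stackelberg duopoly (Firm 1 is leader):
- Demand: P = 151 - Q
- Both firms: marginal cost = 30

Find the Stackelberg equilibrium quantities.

q₁* (leader) = 60.5, q₂* (follower) = 30.25

Work:
Follower's reaction: q₂ = (a - c - q₁)/2
Leader substitutes: π₁ = q₁·(a - q₁ - (a-c-q₁)/2 - c)
FOC: q₁* = (151 - 30)/2 = 60.50
Then: q₂* = (151 - 30 - 60.5)/2 = 30.25
Leader has first-mover advantage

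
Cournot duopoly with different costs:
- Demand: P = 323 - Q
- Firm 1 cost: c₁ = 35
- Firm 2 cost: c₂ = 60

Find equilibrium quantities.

q₁* = 104.33, q₂* = 79.33

Work:
Reaction: q₁ = (323 - 35 - q₂)/2
Reaction: q₂ = (323 - 60 - q₁)/2
Solve simultaneously:
q₁* = (323 - 2×35 + 60)/3 = 104.33
q₂* = (323 - 2×60 + 35)/3 = 79.33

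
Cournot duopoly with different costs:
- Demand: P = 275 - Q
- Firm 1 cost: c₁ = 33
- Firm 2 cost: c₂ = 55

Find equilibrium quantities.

q₁* = 88.0, q₂* = 66.0

Work:
Reaction: q₁ = (275 - 33 - q₂)/2
Reaction: q₂ = (275 - 55 - q₁)/2
Solve simultaneously:
q₁* = (275 - 2×33 + 55)/3 = 88.0
q₂* = (275 - 2×55 + 33)/3 = 66.0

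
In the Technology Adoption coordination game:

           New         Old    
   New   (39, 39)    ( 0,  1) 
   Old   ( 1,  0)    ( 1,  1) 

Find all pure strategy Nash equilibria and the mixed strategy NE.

Pure NE: (New, New) and (Old, Old); Mixed NE: p = 0.0256, q = 0.0256

Work:
Check pure NE:
(New, New): (39, 39) - no unilateral deviation beneficial
(Old, Old): (1, 1) - no unilateral deviation beneficial
Mixed NE: P1 plays New with p = 0.0256, P2 plays New with q = 0.0256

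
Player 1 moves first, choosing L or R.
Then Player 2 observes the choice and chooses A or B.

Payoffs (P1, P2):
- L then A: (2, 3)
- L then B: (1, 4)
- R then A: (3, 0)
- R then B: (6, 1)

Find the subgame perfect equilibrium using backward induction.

P1 plays R, P2 plays B after L and B after R; Payoff (6, 1)

Work:
Backward induction:
After L: P2 chooses B → P1 gets 1
After R: P2 chooses B → P1 gets 6
P1 chooses R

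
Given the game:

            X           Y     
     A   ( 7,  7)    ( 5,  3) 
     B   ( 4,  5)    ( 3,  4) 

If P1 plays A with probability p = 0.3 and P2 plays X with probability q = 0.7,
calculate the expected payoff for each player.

E[P1] = 4.51, E[P2] = 5.03

Work:
E[P1] = p·q·π₁(A,X) + p·(1-q)·π₁(A,Y) + (1-p)·q·π₁(B,X) + (1-p)·(1-q)·π₁(B,Y)
= 0.3·0.7·7 + 0.3·0.3·5 + 0.7·0.7·4 + 0.7·0.3·3
= 4.51

E[P2] = 5.03 (similar calculation)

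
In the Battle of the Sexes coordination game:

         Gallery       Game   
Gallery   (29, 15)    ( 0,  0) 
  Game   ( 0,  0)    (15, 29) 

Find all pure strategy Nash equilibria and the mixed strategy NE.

Pure NE: (Gallery, Gallery) and (Game, Game); Mixed NE: p = 0.6591, q = 0.3409

Work:
Check pure NE:
(Gallery, Gallery): (29, 15) - no unilateral deviation beneficial
(Game, Game): (15, 29) - no unilateral deviation beneficial
Mixed NE: P1 plays Gallery with p = 0.6591, P2 plays Gallery with q = 0.3409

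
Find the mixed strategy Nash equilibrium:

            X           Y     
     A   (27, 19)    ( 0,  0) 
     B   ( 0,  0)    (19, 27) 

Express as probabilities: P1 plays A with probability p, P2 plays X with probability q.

p = 0.587, q = 0.413

Work:
Find probabilities that make opponent indifferent:
P2 chooses q to make P1 indifferent between A and B
P1 chooses p to make P2 indifferent between X and Y
Mixed NE: P1 plays (A: 0.587, B: 0.413), P2 plays (X: 0.413, Y: 0.587)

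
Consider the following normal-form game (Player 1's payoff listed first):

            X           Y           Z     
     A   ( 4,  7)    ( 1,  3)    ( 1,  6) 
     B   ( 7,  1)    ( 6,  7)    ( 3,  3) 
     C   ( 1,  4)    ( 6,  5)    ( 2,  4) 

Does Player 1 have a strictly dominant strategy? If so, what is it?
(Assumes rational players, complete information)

No strictly dominant strategy exists for Player 1

Work:
A strategy strictly dominates another if it gives a strictly higher payoff against every opponent action. Compare each pair of P1's strategies column-by-column:
  A vs B: [4 vs 7, 1 vs 6, 1 vs 3] → A does not strictly dominate B (column X: 4 ≤ 7)
  A vs C: [4 vs 1, 1 vs 6, 1 vs 2] → A does not strictly dominate C (column Y: 1 ≤ 6)
  B vs A: [7 vs 4, 6 vs 1, 3 vs 1] → B strictly dominates A
  B vs C: [7 vs 1, 6 vs 6, 3 vs 2] → B does not strictly dominate C (column Y: 6 ≤ 6)
  C vs A: [1 vs 4, 6 vs 1, 2 vs 1] → C does not strictly dominate A (column X: 1 ≤ 4)
  C vs B: [1 vs 7, 6 vs 6, 2 vs 3] → C does not strictly dominate B (column X: 1 ≤ 7)
No single strategy strictly dominates all others → no strictly dominant strategy.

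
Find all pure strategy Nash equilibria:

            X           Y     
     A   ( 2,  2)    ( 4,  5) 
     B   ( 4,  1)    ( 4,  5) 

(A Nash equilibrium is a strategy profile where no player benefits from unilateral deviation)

Nash equilibrium: (A, Y), (B, Y)

Work:
Best responses:
  P1 vs X: payoffs [2, 4] → best response B (payoff 4)
  P1 vs Y: payoffs [4, 4] → best response A/B (payoff 4)
  P2 vs A: payoffs [2, 5] → best response Y (payoff 5)
  P2 vs B: payoffs [1, 5] → best response Y (payoff 5)
Mutual best responses: (A,Y), (B,Y) → Nash equilibria.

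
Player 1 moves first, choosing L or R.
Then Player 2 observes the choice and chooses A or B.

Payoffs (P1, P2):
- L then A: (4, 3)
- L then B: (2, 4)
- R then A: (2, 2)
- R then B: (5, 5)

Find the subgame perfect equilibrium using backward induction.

P1 plays R, P2 plays B after L and B after R; Payoff (5, 5)

Work:
Backward induction:
After L: P2 chooses B → P1 gets 2
After R: P2 chooses B → P1 gets 5
P1 chooses R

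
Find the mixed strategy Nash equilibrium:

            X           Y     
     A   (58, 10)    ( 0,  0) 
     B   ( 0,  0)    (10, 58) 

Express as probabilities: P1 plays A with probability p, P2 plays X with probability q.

p = 0.8529, q = 0.1471

Work:
Find probabilities that make opponent indifferent:
P2 chooses q to make P1 indifferent between A and B
P1 chooses p to make P2 indifferent between X and Y
Mixed NE: P1 plays (A: 0.8529, B: 0.1471), P2 plays (X: 0.1471, Y: 0.8529)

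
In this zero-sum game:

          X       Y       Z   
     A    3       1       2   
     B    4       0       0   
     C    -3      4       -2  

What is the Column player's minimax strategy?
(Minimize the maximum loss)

Column should play Z, value = 2

Work:
Column player minimizes Row's maximum payoff:
Column X: max payoff to Row = 4
Column Y: max payoff to Row = 4
Column Z: max payoff to Row = 2
Minimum is 2, achieved by column Z.
Minimax strategy: Z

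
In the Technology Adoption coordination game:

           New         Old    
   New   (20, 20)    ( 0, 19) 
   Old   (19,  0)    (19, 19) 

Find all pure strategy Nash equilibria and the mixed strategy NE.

Pure NE: (New, New) and (Old, Old); Mixed NE: p = 0.95, q = 0.95

Work:
Check pure NE:
(New, New): (20, 20) - no unilateral deviation beneficial
(Old, Old): (19, 19) - no unilateral deviation beneficial
Mixed NE: P1 plays New with p = 0.95, P2 plays New with q = 0.95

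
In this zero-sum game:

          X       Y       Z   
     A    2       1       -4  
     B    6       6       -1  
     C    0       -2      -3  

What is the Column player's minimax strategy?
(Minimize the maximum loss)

Column should play Z, value = -1

Work:
Column player minimizes Row's maximum payoff:
Column X: max payoff to Row = 6
Column Y: max payoff to Row = 6
Column Z: max payoff to Row = -1
Minimum is -1, achieved by column Z.
Minimax strategy: Z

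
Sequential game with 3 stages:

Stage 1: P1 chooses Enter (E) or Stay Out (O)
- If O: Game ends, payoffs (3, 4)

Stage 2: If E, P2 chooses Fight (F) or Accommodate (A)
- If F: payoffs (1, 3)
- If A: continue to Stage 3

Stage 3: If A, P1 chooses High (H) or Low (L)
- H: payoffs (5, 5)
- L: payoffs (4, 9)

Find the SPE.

SPE: (E, A, H); Outcome (5, 5)

Work:
Stage 3: P1 chooses H (5 vs 4)
Stage 2: P2: F->3, A->5 (anticipating H). Choose A
Stage 1: P1: O->3, E->5 (anticipating A, H). Choose E
SPE path: E -> A -> H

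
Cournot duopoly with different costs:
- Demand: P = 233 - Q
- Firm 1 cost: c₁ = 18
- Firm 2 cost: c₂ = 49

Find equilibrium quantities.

q₁* = 82.0, q₂* = 51.0

Work:
Reaction: q₁ = (233 - 18 - q₂)/2
Reaction: q₂ = (233 - 49 - q₁)/2
Solve simultaneously:
q₁* = (233 - 2×18 + 49)/3 = 82.0
q₂* = (233 - 2×49 + 18)/3 = 51.0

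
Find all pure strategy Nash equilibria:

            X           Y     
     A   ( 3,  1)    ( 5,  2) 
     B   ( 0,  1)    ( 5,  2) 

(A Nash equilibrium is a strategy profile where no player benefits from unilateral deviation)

Nash equilibrium: (A, Y), (B, Y)

Work:
Best responses:
  P1 vs X: payoffs [3, 0] → best response A (payoff 3)
  P1 vs Y: payoffs [5, 5] → best response A/B (payoff 5)
  P2 vs A: payoffs [1, 2] → best response Y (payoff 2)
  P2 vs B: payoffs [1, 2] → best response Y (payoff 2)
Mutual best responses: (A,Y), (B,Y) → Nash equilibria.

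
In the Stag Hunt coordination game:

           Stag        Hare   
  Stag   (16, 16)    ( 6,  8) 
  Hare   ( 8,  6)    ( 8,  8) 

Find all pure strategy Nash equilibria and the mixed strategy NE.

Pure NE: (Stag, Stag) and (Hare, Hare); Mixed NE: p = 0.2, q = 0.2

Work:
Check pure NE:
(Stag, Stag): (16, 16) - no unilateral deviation beneficial
(Hare, Hare): (8, 8) - no unilateral deviation beneficial
Mixed NE: P1 plays Stag with p = 0.2, P2 plays Stag with q = 0.2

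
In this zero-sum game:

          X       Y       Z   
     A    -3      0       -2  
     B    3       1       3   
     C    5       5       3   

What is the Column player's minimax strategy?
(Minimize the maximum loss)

Column should play Z, value = 3

Work:
Column player minimizes Row's maximum payoff:
Column X: max payoff to Row = 5
Column Y: max payoff to Row = 5
Column Z: max payoff to Row = 3
Minimum is 3, achieved by column Z.
Minimax strategy: Z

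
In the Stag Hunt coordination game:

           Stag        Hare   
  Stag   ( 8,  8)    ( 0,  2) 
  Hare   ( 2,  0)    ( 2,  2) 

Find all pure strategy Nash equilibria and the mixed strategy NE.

Pure NE: (Stag, Stag) and (Hare, Hare); Mixed NE: p = 0.25, q = 0.25

Work:
Check pure NE:
(Stag, Stag): (8, 8) - no unilateral deviation beneficial
(Hare, Hare): (2, 2) - no unilateral deviation beneficial
Mixed NE: P1 plays Stag with p = 0.25, P2 plays Stag with q = 0.25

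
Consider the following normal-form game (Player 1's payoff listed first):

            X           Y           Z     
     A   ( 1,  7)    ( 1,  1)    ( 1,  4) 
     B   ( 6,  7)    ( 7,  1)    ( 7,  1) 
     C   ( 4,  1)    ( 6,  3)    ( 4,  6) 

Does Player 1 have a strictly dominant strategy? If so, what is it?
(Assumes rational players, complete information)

Yes, Player 1's strictly dominant strategy is B

Work:
A strategy strictly dominates another if it gives a strictly higher payoff against every opponent action. Compare each pair of P1's strategies column-by-column:
  A vs B: [1 vs 6, 1 vs 7, 1 vs 7] → A does not strictly dominate B (column X: 1 ≤ 6)
  A vs C: [1 vs 4, 1 vs 6, 1 vs 4] → A does not strictly dominate C (column X: 1 ≤ 4)
  B vs A: [6 vs 1, 7 vs 1, 7 vs 1] → B strictly dominates A
  B vs C: [6 vs 4, 7 vs 6, 7 vs 4] → B strictly dominates C
  C vs A: [4 vs 1, 6 vs 1, 4 vs 1] → C strictly dominates A
  C vs B: [4 vs 6, 6 vs 7, 4 vs 7] → C does not strictly dominate B (column X: 4 ≤ 6)
B strictly dominates every other strategy → strictly dominant.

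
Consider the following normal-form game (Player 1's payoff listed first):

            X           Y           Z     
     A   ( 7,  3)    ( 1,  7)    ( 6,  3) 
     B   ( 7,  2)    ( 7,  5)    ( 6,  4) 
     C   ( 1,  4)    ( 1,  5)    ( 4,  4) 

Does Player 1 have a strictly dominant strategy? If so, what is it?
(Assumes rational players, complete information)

No strictly dominant strategy exists for Player 1

Work:
A strategy strictly dominates another if it gives a strictly higher payoff against every opponent action. Compare each pair of P1's strategies column-by-column:
  A vs B: [7 vs 7, 1 vs 7, 6 vs 6] → A does not strictly dominate B (column X: 7 ≤ 7)
  A vs C: [7 vs 1, 1 vs 1, 6 vs 4] → A does not strictly dominate C (column Y: 1 ≤ 1)
  B vs A: [7 vs 7, 7 vs 1, 6 vs 6] → B does not strictly dominate A (column X: 7 ≤ 7)
  B vs C: [7 vs 1, 7 vs 1, 6 vs 4] → B strictly dominates C
  C vs A: [1 vs 7, 1 vs 1, 4 vs 6] → C does not strictly dominate A (column X: 1 ≤ 7)
  C vs B: [1 vs 7, 1 vs 7, 4 vs 6] → C does not strictly dominate B (column X: 1 ≤ 7)
No single strategy strictly dominates all others → no strictly dominant strategy.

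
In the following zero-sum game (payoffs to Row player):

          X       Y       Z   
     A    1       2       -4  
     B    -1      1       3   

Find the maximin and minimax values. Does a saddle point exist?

Maximin = -1, Minimax = 1, Saddle: False

Work:
Row minimums: [-4, -1] → maximin = -1
Column maximums: [1, 2, 3] → minimax = 1
No saddle point (maximin ≠ minimax). Mixed strategy needed.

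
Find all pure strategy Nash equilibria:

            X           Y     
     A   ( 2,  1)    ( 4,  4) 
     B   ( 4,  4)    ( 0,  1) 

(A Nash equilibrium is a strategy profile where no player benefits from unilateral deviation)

Nash equilibrium: (A, Y), (B, X)

Work:
Best responses:
  P1 vs X: payoffs [2, 4] → best response B (payoff 4)
  P1 vs Y: payoffs [4, 0] → best response A (payoff 4)
  P2 vs A: payoffs [1, 4] → best response Y (payoff 4)
  P2 vs B: payoffs [4, 1] → best response X (payoff 4)
Mutual best responses: (A,Y), (B,X) → Nash equilibria.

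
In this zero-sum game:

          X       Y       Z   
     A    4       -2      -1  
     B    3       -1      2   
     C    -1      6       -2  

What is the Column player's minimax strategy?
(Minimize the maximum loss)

Column should play Z, value = 2

Work:
Column player minimizes Row's maximum payoff:
Column X: max payoff to Row = 4
Column Y: max payoff to Row = 6
Column Z: max payoff to Row = 2
Minimum is 2, achieved by column Z.
Minimax strategy: Z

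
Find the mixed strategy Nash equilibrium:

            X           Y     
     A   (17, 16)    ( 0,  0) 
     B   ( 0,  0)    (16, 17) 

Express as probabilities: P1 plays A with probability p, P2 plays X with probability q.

p = 0.5152, q = 0.4848

Work:
Find probabilities that make opponent indifferent:
P2 chooses q to make P1 indifferent between A and B
P1 chooses p to make P2 indifferent between X and Y
Mixed NE: P1 plays (A: 0.5152, B: 0.4848), P2 plays (X: 0.4848, Y: 0.5152)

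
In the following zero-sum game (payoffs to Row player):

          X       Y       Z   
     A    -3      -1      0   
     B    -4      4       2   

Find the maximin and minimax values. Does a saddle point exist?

Maximin = -3, Minimax = -3, Saddle: True

Work:
Row minimums: [-3, -4] → maximin = -3
Column maximums: [-3, 4, 2] → minimax = -3
Saddle point exists! Game value = -3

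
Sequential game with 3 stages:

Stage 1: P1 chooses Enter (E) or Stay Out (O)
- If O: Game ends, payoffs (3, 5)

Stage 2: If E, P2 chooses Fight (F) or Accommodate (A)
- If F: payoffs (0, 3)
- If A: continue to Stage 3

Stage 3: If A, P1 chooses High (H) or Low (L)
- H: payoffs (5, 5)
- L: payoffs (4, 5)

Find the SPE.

SPE: (E, A, H); Outcome (5, 5)

Work:
Stage 3: P1 chooses H (5 vs 4)
Stage 2: P2: F->3, A->5 (anticipating H). Choose A
Stage 1: P1: O->3, E->5 (anticipating A, H). Choose E
SPE path: E -> A -> H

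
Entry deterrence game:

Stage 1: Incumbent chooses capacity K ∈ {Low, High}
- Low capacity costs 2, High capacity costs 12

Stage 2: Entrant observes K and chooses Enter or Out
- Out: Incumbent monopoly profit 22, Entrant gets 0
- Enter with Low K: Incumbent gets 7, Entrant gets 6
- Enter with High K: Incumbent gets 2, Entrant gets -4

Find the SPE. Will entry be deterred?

SPE: (High, Enter|Low, Out|High); Entry deterred. Incumbent net profit = 10

Work:
After Low K: Entrant enters (6 > 0)
After High K: Entrant stays out (-4 < 0)
Incumbent: Low → 7−2=5, High → 22−12=10
Incumbent chooses High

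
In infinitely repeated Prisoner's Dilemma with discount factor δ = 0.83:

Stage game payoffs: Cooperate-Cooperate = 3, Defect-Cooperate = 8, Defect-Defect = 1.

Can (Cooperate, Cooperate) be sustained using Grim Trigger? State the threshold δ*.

δ* = 0.7143; since δ = 0.83 ≥ 0.7143, cooperation can be sustained

Work:
For Grim Trigger:
Cooperate forever: 3/(1-δ)
Defect then punished: 8 + 1·δ/(1-δ)
Need: 3/(1-δ) ≥ 8 + 1·δ/(1-δ)
Solving: δ ≥ (T-R)/(T-P) = (8-3)/(8-1) = 0.7143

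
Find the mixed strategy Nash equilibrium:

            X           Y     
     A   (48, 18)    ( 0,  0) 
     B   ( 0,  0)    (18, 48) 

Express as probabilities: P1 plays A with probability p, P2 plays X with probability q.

p = 0.7273, q = 0.2727

Work:
Find probabilities that make opponent indifferent:
P2 chooses q to make P1 indifferent between A and B
P1 chooses p to make P2 indifferent between X and Y
Mixed NE: P1 plays (A: 0.7273, B: 0.2727), P2 plays (X: 0.2727, Y: 0.7273)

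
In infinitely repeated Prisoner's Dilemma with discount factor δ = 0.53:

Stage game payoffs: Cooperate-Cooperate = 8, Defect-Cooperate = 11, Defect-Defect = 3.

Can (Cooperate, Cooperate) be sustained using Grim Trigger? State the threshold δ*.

δ* = 0.375; since δ = 0.53 ≥ 0.375, cooperation can be sustained

Work:
For Grim Trigger:
Cooperate forever: 8/(1-δ)
Defect then punished: 11 + 3·δ/(1-δ)
Need: 8/(1-δ) ≥ 11 + 3·δ/(1-δ)
Solving: δ ≥ (T-R)/(T-P) = (11-8)/(11-3) = 0.375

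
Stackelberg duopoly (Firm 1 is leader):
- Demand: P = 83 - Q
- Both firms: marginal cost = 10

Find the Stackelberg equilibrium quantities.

q₁* (leader) = 36.5, q₂* (follower) = 18.25

Work:
Follower's reaction: q₂ = (a - c - q₁)/2
Leader substitutes: π₁ = q₁·(a - q₁ - (a-c-q₁)/2 - c)
FOC: q₁* = (83 - 10)/2 = 36.50
Then: q₂* = (83 - 10 - 36.5)/2 = 18.25
Leader has first-mover advantage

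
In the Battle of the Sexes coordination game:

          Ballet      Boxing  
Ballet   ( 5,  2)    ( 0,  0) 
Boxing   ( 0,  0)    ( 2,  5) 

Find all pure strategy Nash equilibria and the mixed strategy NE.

Pure NE: (Ballet, Ballet) and (Boxing, Boxing); Mixed NE: p = 0.7143, q = 0.2857

Work:
Check pure NE:
(Ballet, Ballet): (5, 2) - no unilateral deviation beneficial
(Boxing, Boxing): (2, 5) - no unilateral deviation beneficial
Mixed NE: P1 plays Ballet with p = 0.7143, P2 plays Ballet with q = 0.2857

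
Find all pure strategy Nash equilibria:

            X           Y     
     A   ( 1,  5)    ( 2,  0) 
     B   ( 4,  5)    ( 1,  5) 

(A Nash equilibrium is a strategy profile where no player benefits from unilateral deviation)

Nash equilibrium: (B, X)

Work:
Best responses:
  P1 vs X: payoffs [1, 4] → best response B (payoff 4)
  P1 vs Y: payoffs [2, 1] → best response A (payoff 2)
  P2 vs A: payoffs [5, 0] → best response X (payoff 5)
  P2 vs B: payoffs [5, 5] → best response X/Y (payoff 5)
Mutual best responses: (B,X) → Nash equilibria.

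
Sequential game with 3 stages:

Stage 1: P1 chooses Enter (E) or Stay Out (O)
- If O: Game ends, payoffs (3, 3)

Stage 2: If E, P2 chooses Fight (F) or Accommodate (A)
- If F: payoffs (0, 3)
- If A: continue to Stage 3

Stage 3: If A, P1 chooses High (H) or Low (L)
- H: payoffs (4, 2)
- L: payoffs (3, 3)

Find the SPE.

SPE: (O, F, H); Outcome (3, 3)

Work:
Stage 3: P1 chooses H (4 vs 3)
Stage 2: P2: F->3, A->2 (anticipating H). Choose F
Stage 1: P1: O->3, E->0 (anticipating F, H). Choose O
SPE path: O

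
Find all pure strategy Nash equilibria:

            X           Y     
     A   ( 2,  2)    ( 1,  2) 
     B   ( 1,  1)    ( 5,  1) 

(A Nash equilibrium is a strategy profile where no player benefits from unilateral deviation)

Nash equilibrium: (A, X), (B, Y)

Work:
Best responses:
  P1 vs X: payoffs [2, 1] → best response A (payoff 2)
  P1 vs Y: payoffs [1, 5] → best response B (payoff 5)
  P2 vs A: payoffs [2, 2] → best response X/Y (payoff 2)
  P2 vs B: payoffs [1, 1] → best response X/Y (payoff 1)
Mutual best responses: (A,X), (B,Y) → Nash equilibria.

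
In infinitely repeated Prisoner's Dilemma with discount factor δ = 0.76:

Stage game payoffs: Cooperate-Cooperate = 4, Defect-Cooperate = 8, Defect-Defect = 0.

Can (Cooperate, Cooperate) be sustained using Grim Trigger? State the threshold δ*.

δ* = 0.5; since δ = 0.76 ≥ 0.5, cooperation can be sustained

Work:
For Grim Trigger:
Cooperate forever: 4/(1-δ)
Defect then punished: 8 + 0·δ/(1-δ)
Need: 4/(1-δ) ≥ 8 + 0·δ/(1-δ)
Solving: δ ≥ (T-R)/(T-P) = (8-4)/(8-0) = 0.5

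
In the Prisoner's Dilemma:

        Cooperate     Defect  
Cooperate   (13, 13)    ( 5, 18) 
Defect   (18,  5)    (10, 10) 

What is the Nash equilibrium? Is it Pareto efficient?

(Defect, Defect) is NE; not Pareto efficient

Work:
Defect dominates Cooperate for both players:
If P2 cooperates: Defect (18) > Cooperate (13)
If P2 defects: Defect (10) > Cooperate (5)
NE: (Defect, Defect) with payoff (10, 10)
But (Cooperate, Cooperate) = (13, 13) Pareto dominates (10, 10)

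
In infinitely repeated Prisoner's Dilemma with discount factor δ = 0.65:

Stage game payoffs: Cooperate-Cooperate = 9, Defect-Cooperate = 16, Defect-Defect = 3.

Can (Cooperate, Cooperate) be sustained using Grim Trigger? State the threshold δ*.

δ* = 0.5385; since δ = 0.65 ≥ 0.5385, cooperation can be sustained

Work:
For Grim Trigger:
Cooperate forever: 9/(1-δ)
Defect then punished: 16 + 3·δ/(1-δ)
Need: 9/(1-δ) ≥ 16 + 3·δ/(1-δ)
Solving: δ ≥ (T-R)/(T-P) = (16-9)/(16-3) = 0.5385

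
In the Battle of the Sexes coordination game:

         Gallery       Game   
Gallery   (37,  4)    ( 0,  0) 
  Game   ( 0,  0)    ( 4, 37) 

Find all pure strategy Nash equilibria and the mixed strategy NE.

Pure NE: (Gallery, Gallery) and (Game, Game); Mixed NE: p = 0.9024, q = 0.0976

Work:
Check pure NE:
(Gallery, Gallery): (37, 4) - no unilateral deviation beneficial
(Game, Game): (4, 37) - no unilateral deviation beneficial
Mixed NE: P1 plays Gallery with p = 0.9024, P2 plays Gallery with q = 0.0976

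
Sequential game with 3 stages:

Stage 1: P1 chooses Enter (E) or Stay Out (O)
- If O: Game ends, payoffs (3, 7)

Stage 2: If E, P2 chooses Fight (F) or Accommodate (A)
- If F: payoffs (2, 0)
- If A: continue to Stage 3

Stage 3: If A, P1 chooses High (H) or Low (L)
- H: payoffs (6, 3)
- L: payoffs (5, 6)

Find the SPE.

SPE: (E, A, H); Outcome (6, 3)

Work:
Stage 3: P1 chooses H (6 vs 5)
Stage 2: P2: F->0, A->3 (anticipating H). Choose A
Stage 1: P1: O->3, E->6 (anticipating A, H). Choose E
SPE path: E -> A -> H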